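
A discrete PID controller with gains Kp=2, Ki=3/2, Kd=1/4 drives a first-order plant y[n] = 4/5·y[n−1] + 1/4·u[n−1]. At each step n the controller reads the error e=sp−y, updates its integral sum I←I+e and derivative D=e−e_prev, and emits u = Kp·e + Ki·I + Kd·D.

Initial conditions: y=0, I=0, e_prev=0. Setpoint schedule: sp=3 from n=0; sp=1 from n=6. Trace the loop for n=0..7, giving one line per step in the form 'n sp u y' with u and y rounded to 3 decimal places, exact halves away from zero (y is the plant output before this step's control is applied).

0 3 11.250 0.000
1 3 4.453 2.813
2 3 3.372 3.363
3 3 2.326 3.534
4 3 2.038 3.408
5 3 2.040 3.236
6 1 -5.343 3.099
7 1 -0.692 1.143

(exact arithmetic carried between steps; '≈' marks a value shown rounded to 6 d.p. or computed from one; I and e_prev carry over from the previous line; the table rounds u and y to 3 d.p., halves away from zero)
n=0: y=0, sp=3, e=sp−y=3; I=3, D=e−e_prev=3; u=2·3+3/2·3+1/4·3=11.25; next y=4/5·0+1/4·11.25=2.8125
n=1: y=2.8125, sp=3, e=sp−y=0.1875; I=3.1875, D=e−e_prev=-2.8125; u=2·0.1875+3/2·3.1875+1/4·(-2.8125)=4.453125; next y=4/5·2.8125+1/4·4.453125≈3.363281
n=2: y≈3.363281, sp=3, e=sp−y≈-0.363281; I≈2.824219, D=e−e_prev≈-0.550781; u=2·(-0.363281)+3/2·2.824219+1/4·(-0.550781)≈3.372070; next y=4/5·3.363281+1/4·3.372070≈3.533643
n=3: y≈3.533643, sp=3, e=sp−y≈-0.533643; I≈2.290576, D=e−e_prev≈-0.170361; u=2·(-0.533643)+3/2·2.290576+1/4·(-0.170361)≈2.325989; next y=4/5·3.533643+1/4·2.325989≈3.408411
n=4: y≈3.408411, sp=3, e=sp−y≈-0.408411; I≈1.882165, D=e−e_prev≈0.125231; u=2·(-0.408411)+3/2·1.882165+1/4·0.125231≈2.037733; next y=4/5·3.408411+1/4·2.037733≈3.236162
n=5: y≈3.236162, sp=3, e=sp−y≈-0.236162; I≈1.646003, D=e−e_prev≈0.172249; u=2·(-0.236162)+3/2·1.646003+1/4·0.172249≈2.039742; next y=4/5·3.236162+1/4·2.039742≈3.098865
n=6: y≈3.098865, sp=1, e=sp−y≈-2.098865; I≈-0.452863, D=e−e_prev≈-1.862703; u=2·(-2.098865)+3/2·(-0.452863)+1/4·(-1.862703)≈-5.342700; next y=4/5·3.098865+1/4·(-5.342700)≈1.143417
n=7: y≈1.143417, sp=1, e=sp−y≈-0.143417; I≈-0.596280, D=e−e_prev≈1.955448; u=2·(-0.143417)+3/2·(-0.596280)+1/4·1.955448≈-0.692392; next y=4/5·1.143417+1/4·(-0.692392)≈0.741636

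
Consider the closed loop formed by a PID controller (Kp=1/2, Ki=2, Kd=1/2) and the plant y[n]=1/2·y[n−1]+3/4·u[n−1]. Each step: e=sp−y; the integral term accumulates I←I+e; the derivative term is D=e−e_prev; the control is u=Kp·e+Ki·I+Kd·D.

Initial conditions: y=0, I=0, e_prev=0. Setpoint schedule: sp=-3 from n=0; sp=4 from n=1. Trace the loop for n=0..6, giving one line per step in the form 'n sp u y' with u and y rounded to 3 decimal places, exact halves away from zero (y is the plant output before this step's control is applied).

(exact arithmetic carried between steps; '≈' marks a value shown rounded to 6 d.p. or computed from one; I and e_prev carry over from the previous line; the table rounds u and y to 3 d.p., halves away from zero)
n=0: y=0, sp=-3, e=sp−y=-3; I=-3, D=e−e_prev=-3; u=1/2·(-3)+2·(-3)+1/2·(-3)=-9; next y=1/2·0+3/4·(-9)=-6.75
n=1: y=-6.75, sp=4, e=sp−y=10.75; I=7.75, D=e−e_prev=13.75; u=1/2·10.75+2·7.75+1/2·13.75=27.75; next y=1/2·(-6.75)+3/4·27.75=17.4375
n=2: y=17.4375, sp=4, e=sp−y=-13.4375; I=-5.6875, D=e−e_prev=-24.1875; u=1/2·(-13.4375)+2·(-5.6875)+1/2·(-24.1875)=-30.1875; next y=1/2·17.4375+3/4·(-30.1875)=-13.921875
n=3: y=-13.921875, sp=4, e=sp−y=17.921875; I=12.234375, D=e−e_prev=31.359375; u=1/2·17.921875+2·12.234375+1/2·31.359375=49.109375; next y=1/2·(-13.921875)+3/4·49.109375≈29.871094
n=4: y≈29.871094, sp=4, e=sp−y≈-25.871094; I≈-13.636719, D=e−e_prev≈-43.792969; u=1/2·(-25.871094)+2·(-13.636719)+1/2·(-43.792969)≈-62.105469; next y=1/2·29.871094+3/4·(-62.105469)≈-31.643555
n=5: y≈-31.643555, sp=4, e=sp−y≈35.643555; I≈22.006836, D=e−e_prev≈61.514648; u=1/2·35.643555+2·22.006836+1/2·61.514648≈92.592773; next y=1/2·(-31.643555)+3/4·92.592773≈53.622803
n=6: y≈53.622803, sp=4, e=sp−y≈-49.622803; I≈-27.615967, D=e−e_prev≈-85.266357; u=1/2·(-49.622803)+2·(-27.615967)+1/2·(-85.266357)≈-122.676514; next y=1/2·53.622803+3/4·(-122.676514)≈-65.195984

0 -3 -9.000 0.000
1 4 27.750 -6.750
2 4 -30.188 17.438
3 4 49.109 -13.922
4 4 -62.105 29.871
5 4 92.593 -31.644
6 4 -122.677 53.623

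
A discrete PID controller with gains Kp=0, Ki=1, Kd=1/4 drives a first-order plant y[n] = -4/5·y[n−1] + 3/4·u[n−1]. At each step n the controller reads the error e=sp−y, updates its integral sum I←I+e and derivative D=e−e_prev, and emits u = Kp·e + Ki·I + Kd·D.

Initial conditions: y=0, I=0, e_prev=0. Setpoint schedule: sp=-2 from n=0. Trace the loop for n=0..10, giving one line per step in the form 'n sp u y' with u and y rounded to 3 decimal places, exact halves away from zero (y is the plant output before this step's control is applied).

0 -2 -2.500 0.000
1 -2 -1.656 -1.875
2 -2 -4.916 0.258
3 -2 -1.452 -3.893
4 -2 -7.995 2.026
5 -2 1.512 -7.617
6 -2 -13.837 7.228
7 -2 9.881 -16.160
8 -2 -27.430 20.339
9 -2 30.834 -36.843
10 -2 -60.423 52.600

(exact arithmetic carried between steps; '≈' marks a value shown rounded to 6 d.p. or computed from one; I and e_prev carry over from the previous line; the table rounds u and y to 3 d.p., halves away from zero)
n=0: y=0, sp=-2, e=sp−y=-2; I=-2, D=e−e_prev=-2; u=0·(-2)+1·(-2)+1/4·(-2)=-2.5; next y=-4/5·0+3/4·(-2.5)=-1.875
n=1: y=-1.875, sp=-2, e=sp−y=-0.125; I=-2.125, D=e−e_prev=1.875; u=0·(-0.125)+1·(-2.125)+1/4·1.875=-1.65625; next y=-4/5·(-1.875)+3/4·(-1.65625)≈0.257813
n=2: y≈0.257813, sp=-2, e=sp−y≈-2.257813; I≈-4.382813, D=e−e_prev≈-2.132813; u=0·(-2.257813)+1·(-4.382813)+1/4·(-2.132813)≈-4.916016; next y=-4/5·0.257813+3/4·(-4.916016)≈-3.893262
n=3: y≈-3.893262, sp=-2, e=sp−y≈1.893262; I≈-2.489551, D=e−e_prev≈4.151074; u=0·1.893262+1·(-2.489551)+1/4·4.151074≈-1.451782; next y=-4/5·(-3.893262)+3/4·(-1.451782)≈2.025773
n=4: y≈2.025773, sp=-2, e=sp−y≈-4.025773; I≈-6.515323, D=e−e_prev≈-5.919034; u=0·(-4.025773)+1·(-6.515323)+1/4·(-5.919034)≈-7.995082; next y=-4/5·2.025773+3/4·(-7.995082)≈-7.616930
n=5: y≈-7.616930, sp=-2, e=sp−y≈5.616930; I≈-0.898394, D=e−e_prev≈9.642702; u=0·5.616930+1·(-0.898394)+1/4·9.642702≈1.512282; next y=-4/5·(-7.616930)+3/4·1.512282≈7.227755
n=6: y≈7.227755, sp=-2, e=sp−y≈-9.227755; I≈-10.126149, D=e−e_prev≈-14.844685; u=0·(-9.227755)+1·(-10.126149)+1/4·(-14.844685)≈-13.837320; next y=-4/5·7.227755+3/4·(-13.837320)≈-16.160194
n=7: y≈-16.160194, sp=-2, e=sp−y≈14.160194; I≈4.034045, D=e−e_prev≈23.387949; u=0·14.160194+1·4.034045+1/4·23.387949≈9.881033; next y=-4/5·(-16.160194)+3/4·9.881033≈20.338930
n=8: y≈20.338930, sp=-2, e=sp−y≈-22.338930; I≈-18.304885, D=e−e_prev≈-36.499124; u=0·(-22.338930)+1·(-18.304885)+1/4·(-36.499124)≈-27.429666; next y=-4/5·20.338930+3/4·(-27.429666)≈-36.843393
n=9: y≈-36.843393, sp=-2, e=sp−y≈34.843393; I≈16.538509, D=e−e_prev≈57.182323; u=0·34.843393+1·16.538509+1/4·57.182323≈30.834089; next y=-4/5·(-36.843393)+3/4·30.834089≈52.600282
n=10: y≈52.600282, sp=-2, e=sp−y≈-54.600282; I≈-38.061773, D=e−e_prev≈-89.443675; u=0·(-54.600282)+1·(-38.061773)+1/4·(-89.443675)≈-60.422692; next y=-4/5·52.600282+3/4·(-60.422692)≈-87.397244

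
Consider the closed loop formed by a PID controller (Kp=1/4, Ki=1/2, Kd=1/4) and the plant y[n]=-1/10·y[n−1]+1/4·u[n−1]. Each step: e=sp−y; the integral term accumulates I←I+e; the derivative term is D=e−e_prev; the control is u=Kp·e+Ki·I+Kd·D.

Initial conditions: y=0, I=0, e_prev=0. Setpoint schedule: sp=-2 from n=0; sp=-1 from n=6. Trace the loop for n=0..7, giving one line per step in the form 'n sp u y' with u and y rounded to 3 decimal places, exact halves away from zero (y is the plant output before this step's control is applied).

0 -2 -2.000 0.000
1 -2 -2.000 -0.500
2 -2 -2.925 -0.450
3 -2 -3.451 -0.686
4 -2 -4.059 -0.794
5 -2 -4.548 -0.935
6 -1 -4.007 -1.043
7 -1 -4.409 -0.898

(exact arithmetic carried between steps; '≈' marks a value shown rounded to 6 d.p. or computed from one; I and e_prev carry over from the previous line; the table rounds u and y to 3 d.p., halves away from zero)
n=0: y=0, sp=-2, e=sp−y=-2; I=-2, D=e−e_prev=-2; u=1/4·(-2)+1/2·(-2)+1/4·(-2)=-2; next y=-1/10·0+1/4·(-2)=-0.5
n=1: y=-0.5, sp=-2, e=sp−y=-1.5; I=-3.5, D=e−e_prev=0.5; u=1/4·(-1.5)+1/2·(-3.5)+1/4·0.5=-2; next y=-1/10·(-0.5)+1/4·(-2)=-0.45
n=2: y=-0.45, sp=-2, e=sp−y=-1.55; I=-5.05, D=e−e_prev=-0.05; u=1/4·(-1.55)+1/2·(-5.05)+1/4·(-0.05)=-2.925; next y=-1/10·(-0.45)+1/4·(-2.925)=-0.68625
n=3: y=-0.68625, sp=-2, e=sp−y=-1.31375; I=-6.36375, D=e−e_prev=0.23625; u=1/4·(-1.31375)+1/2·(-6.36375)+1/4·0.23625=-3.45125; next y=-1/10·(-0.68625)+1/4·(-3.45125)≈-0.794188
n=4: y≈-0.794188, sp=-2, e=sp−y≈-1.205813; I≈-7.569563, D=e−e_prev≈0.107938; u=1/4·(-1.205813)+1/2·(-7.569563)+1/4·0.107938≈-4.05925; next y=-1/10·(-0.794188)+1/4·(-4.05925)≈-0.935394
n=5: y≈-0.935394, sp=-2, e=sp−y≈-1.064606; I≈-8.634169, D=e−e_prev≈0.141206; u=1/4·(-1.064606)+1/2·(-8.634169)+1/4·0.141206≈-4.547934; next y=-1/10·(-0.935394)+1/4·(-4.547934)≈-1.043444
n=6: y≈-1.043444, sp=-1, e=sp−y≈0.043444; I≈-8.590725, D=e−e_prev≈1.108050; u=1/4·0.043444+1/2·(-8.590725)+1/4·1.108050≈-4.007489; next y=-1/10·(-1.043444)+1/4·(-4.007489)≈-0.897528
n=7: y≈-0.897528, sp=-1, e=sp−y≈-0.102472; I≈-8.693197, D=e−e_prev≈-0.145916; u=1/4·(-0.102472)+1/2·(-8.693197)+1/4·(-0.145916)≈-4.408696; next y=-1/10·(-0.897528)+1/4·(-4.408696)≈-1.012421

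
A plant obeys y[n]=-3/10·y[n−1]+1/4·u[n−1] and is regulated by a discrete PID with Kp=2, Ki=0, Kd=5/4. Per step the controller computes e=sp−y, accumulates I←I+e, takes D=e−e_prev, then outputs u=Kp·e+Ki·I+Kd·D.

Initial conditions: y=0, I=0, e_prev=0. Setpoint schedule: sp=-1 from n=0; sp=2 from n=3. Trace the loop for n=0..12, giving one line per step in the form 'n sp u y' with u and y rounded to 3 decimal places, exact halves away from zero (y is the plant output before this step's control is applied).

0 -1 -3.250 0.000
1 -1 0.641 -0.813
2 -1 -4.328 0.404
3 2 12.165 -1.203
4 2 -8.562 3.402
5 2 18.527 -3.161
6 2 -18.086 5.580
7 2 31.111 -6.196
8 2 -35.062 9.636
9 2 53.929 -11.657
10 2 -65.753 16.979
11 2 95.203 -21.532
12 2 -121.261 30.260

(exact arithmetic carried between steps; '≈' marks a value shown rounded to 6 d.p. or computed from one; I and e_prev carry over from the previous line; the table rounds u and y to 3 d.p., halves away from zero)
n=0: y=0, sp=-1, e=sp−y=-1; I=-1, D=e−e_prev=-1; u=2·(-1)+0·(-1)+5/4·(-1)=-3.25; next y=-3/10·0+1/4·(-3.25)=-0.8125
n=1: y=-0.8125, sp=-1, e=sp−y=-0.1875; I=-1.1875, D=e−e_prev=0.8125; u=2·(-0.1875)+0·(-1.1875)+5/4·0.8125=0.640625; next y=-3/10·(-0.8125)+1/4·0.640625≈0.403906
n=2: y≈0.403906, sp=-1, e=sp−y≈-1.403906; I≈-2.591406, D=e−e_prev≈-1.216406; u=2·(-1.403906)+0·(-2.591406)+5/4·(-1.216406)≈-4.328320; next y=-3/10·0.403906+1/4·(-4.328320)≈-1.203252
n=3: y≈-1.203252, sp=2, e=sp−y≈3.203252; I≈0.611846, D=e−e_prev≈4.607158; u=2·3.203252+0·0.611846+5/4·4.607158≈12.165452; next y=-3/10·(-1.203252)+1/4·12.165452≈3.402339
n=4: y≈3.402339, sp=2, e=sp−y≈-1.402339; I≈-0.790493, D=e−e_prev≈-4.605590; u=2·(-1.402339)+0·(-0.790493)+5/4·(-4.605590)≈-8.561665; next y=-3/10·3.402339+1/4·(-8.561665)≈-3.161118
n=5: y≈-3.161118, sp=2, e=sp−y≈5.161118; I≈4.370625, D=e−e_prev≈6.563456; u=2·5.161118+0·4.370625+5/4·6.563456≈18.526556; next y=-3/10·(-3.161118)+1/4·18.526556≈5.579974
n=6: y≈5.579974, sp=2, e=sp−y≈-3.579974; I≈0.790651, D=e−e_prev≈-8.741092; u=2·(-3.579974)+0·0.790651+5/4·(-8.741092)≈-18.086314; next y=-3/10·5.579974+1/4·(-18.086314)≈-6.195571
n=7: y≈-6.195571, sp=2, e=sp−y≈8.195571; I≈8.986221, D=e−e_prev≈11.775545; u=2·8.195571+0·8.986221+5/4·11.775545≈31.110573; next y=-3/10·(-6.195571)+1/4·31.110573≈9.636314
n=8: y≈9.636314, sp=2, e=sp−y≈-7.636314; I≈1.349907, D=e−e_prev≈-15.831885; u=2·(-7.636314)+0·1.349907+5/4·(-15.831885)≈-35.062486; next y=-3/10·9.636314+1/4·(-35.062486)≈-11.656516
n=9: y≈-11.656516, sp=2, e=sp−y≈13.656516; I≈15.006423, D=e−e_prev≈21.292830; u=2·13.656516+0·15.006423+5/4·21.292830≈53.929069; next y=-3/10·(-11.656516)+1/4·53.929069≈16.979222
n=10: y≈16.979222, sp=2, e=sp−y≈-14.979222; I≈0.027201, D=e−e_prev≈-28.635738; u=2·(-14.979222)+0·0.027201+5/4·(-28.635738)≈-65.753116; next y=-3/10·16.979222+1/4·(-65.753116)≈-21.532046
n=11: y≈-21.532046, sp=2, e=sp−y≈23.532046; I≈23.559246, D=e−e_prev≈38.511268; u=2·23.532046+0·23.559246+5/4·38.511268≈95.203176; next y=-3/10·(-21.532046)+1/4·95.203176≈30.260408
n=12: y≈30.260408, sp=2, e=sp−y≈-28.260408; I≈-4.701161, D=e−e_prev≈-51.792453; u=2·(-28.260408)+0·(-4.701161)+5/4·(-51.792453)≈-121.261382; next y=-3/10·30.260408+1/4·(-121.261382)≈-39.393468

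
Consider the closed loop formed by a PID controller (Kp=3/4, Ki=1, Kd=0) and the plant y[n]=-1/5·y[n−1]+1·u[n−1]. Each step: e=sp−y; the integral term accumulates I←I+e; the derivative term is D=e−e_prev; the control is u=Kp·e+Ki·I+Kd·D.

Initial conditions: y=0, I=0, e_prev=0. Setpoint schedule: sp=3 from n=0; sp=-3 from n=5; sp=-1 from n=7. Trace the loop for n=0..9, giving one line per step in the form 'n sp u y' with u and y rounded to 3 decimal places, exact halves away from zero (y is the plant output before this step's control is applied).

0 3 5.250 0.000
1 3 -0.938 5.250
2 3 9.478 -1.988
3 3 -6.295 9.876
4 3 18.584 -8.270
5 -3 -30.535 20.238
6 -3 42.164 -34.583
7 -1 -69.164 49.080
8 -1 104.861 -78.980
9 -1 -166.524 120.657

(exact arithmetic carried between steps; '≈' marks a value shown rounded to 6 d.p. or computed from one; I and e_prev carry over from the previous line; the table rounds u and y to 3 d.p., halves away from zero)
n=0: y=0, sp=3, e=sp−y=3; I=3, D=e−e_prev=3; u=3/4·3+1·3+0·3=5.25; next y=-1/5·0+1·5.25=5.25
n=1: y=5.25, sp=3, e=sp−y=-2.25; I=0.75, D=e−e_prev=-5.25; u=3/4·(-2.25)+1·0.75+0·(-5.25)=-0.9375; next y=-1/5·5.25+1·(-0.9375)=-1.9875
n=2: y=-1.9875, sp=3, e=sp−y=4.9875; I=5.7375, D=e−e_prev=7.2375; u=3/4·4.9875+1·5.7375+0·7.2375=9.478125; next y=-1/5·(-1.9875)+1·9.478125=9.875625
n=3: y=9.875625, sp=3, e=sp−y=-6.875625; I=-1.138125, D=e−e_prev=-11.863125; u=3/4·(-6.875625)+1·(-1.138125)+0·(-11.863125)≈-6.294844; next y=-1/5·9.875625+1·(-6.294844)≈-8.269969
n=4: y≈-8.269969, sp=3, e=sp−y≈11.269969; I≈10.131844, D=e−e_prev≈18.145594; u=3/4·11.269969+1·10.131844+0·18.145594≈18.584320; next y=-1/5·(-8.269969)+1·18.584320≈20.238314
n=5: y≈20.238314, sp=-3, e=sp−y≈-23.238314; I≈-13.106470, D=e−e_prev≈-34.508283; u=3/4·(-23.238314)+1·(-13.106470)+0·(-34.508283)≈-30.535206; next y=-1/5·20.238314+1·(-30.535206)≈-34.582869
n=6: y≈-34.582869, sp=-3, e=sp−y≈31.582869; I≈18.476398, D=e−e_prev≈54.821183; u=3/4·31.582869+1·18.476398+0·54.821183≈42.163550; next y=-1/5·(-34.582869)+1·42.163550≈49.080124
n=7: y≈49.080124, sp=-1, e=sp−y≈-50.080124; I≈-31.603725, D=e−e_prev≈-81.662992; u=3/4·(-50.080124)+1·(-31.603725)+0·(-81.662992)≈-69.163818; next y=-1/5·49.080124+1·(-69.163818)≈-78.979843
n=8: y≈-78.979843, sp=-1, e=sp−y≈77.979843; I≈46.376117, D=e−e_prev≈128.059966; u=3/4·77.979843+1·46.376117+0·128.059966≈104.860999; next y=-1/5·(-78.979843)+1·104.860999≈120.656968
n=9: y≈120.656968, sp=-1, e=sp−y≈-121.656968; I≈-75.280851, D=e−e_prev≈-199.636811; u=3/4·(-121.656968)+1·(-75.280851)+0·(-199.636811)≈-166.523576; next y=-1/5·120.656968+1·(-166.523576)≈-190.654970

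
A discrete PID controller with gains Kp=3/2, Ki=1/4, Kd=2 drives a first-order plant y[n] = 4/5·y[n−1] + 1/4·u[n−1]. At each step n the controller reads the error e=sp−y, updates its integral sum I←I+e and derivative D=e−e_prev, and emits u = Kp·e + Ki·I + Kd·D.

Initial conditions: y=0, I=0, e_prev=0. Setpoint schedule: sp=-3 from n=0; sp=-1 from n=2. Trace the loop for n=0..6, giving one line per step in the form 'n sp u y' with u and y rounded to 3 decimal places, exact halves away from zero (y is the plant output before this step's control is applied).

0 -3 -11.250 0.000
1 -3 4.547 -2.813
2 -1 0.003 -1.113
3 -1 -1.408 -0.890
4 -1 -0.336 -1.064
5 -1 -1.151 -0.935
6 -1 -0.532 -1.036

(exact arithmetic carried between steps; '≈' marks a value shown rounded to 6 d.p. or computed from one; I and e_prev carry over from the previous line; the table rounds u and y to 3 d.p., halves away from zero)
n=0: y=0, sp=-3, e=sp−y=-3; I=-3, D=e−e_prev=-3; u=3/2·(-3)+1/4·(-3)+2·(-3)=-11.25; next y=4/5·0+1/4·(-11.25)=-2.8125
n=1: y=-2.8125, sp=-3, e=sp−y=-0.1875; I=-3.1875, D=e−e_prev=2.8125; u=3/2·(-0.1875)+1/4·(-3.1875)+2·2.8125=4.546875; next y=4/5·(-2.8125)+1/4·4.546875≈-1.113281
n=2: y≈-1.113281, sp=-1, e=sp−y≈0.113281; I≈-3.074219, D=e−e_prev≈0.300781; u=3/2·0.113281+1/4·(-3.074219)+2·0.300781≈0.002930; next y=4/5·(-1.113281)+1/4·0.002930≈-0.889893
n=3: y≈-0.889893, sp=-1, e=sp−y≈-0.110107; I≈-3.184326, D=e−e_prev≈-0.223389; u=3/2·(-0.110107)+1/4·(-3.184326)+2·(-0.223389)≈-1.408020; next y=4/5·(-0.889893)+1/4·(-1.408020)≈-1.063919
n=4: y≈-1.063919, sp=-1, e=sp−y≈0.063919; I≈-3.120407, D=e−e_prev≈0.174026; u=3/2·0.063919+1/4·(-3.120407)+2·0.174026≈-0.336170; next y=4/5·(-1.063919)+1/4·(-0.336170)≈-0.935178
n=5: y≈-0.935178, sp=-1, e=sp−y≈-0.064822; I≈-3.185229, D=e−e_prev≈-0.128741; u=3/2·(-0.064822)+1/4·(-3.185229)+2·(-0.128741)≈-1.151023; next y=4/5·(-0.935178)+1/4·(-1.151023)≈-1.035898
n=6: y≈-1.035898, sp=-1, e=sp−y≈0.035898; I≈-3.149331, D=e−e_prev≈0.100720; u=3/2·0.035898+1/4·(-3.149331)+2·0.100720≈-0.532045; next y=4/5·(-1.035898)+1/4·(-0.532045)≈-0.961730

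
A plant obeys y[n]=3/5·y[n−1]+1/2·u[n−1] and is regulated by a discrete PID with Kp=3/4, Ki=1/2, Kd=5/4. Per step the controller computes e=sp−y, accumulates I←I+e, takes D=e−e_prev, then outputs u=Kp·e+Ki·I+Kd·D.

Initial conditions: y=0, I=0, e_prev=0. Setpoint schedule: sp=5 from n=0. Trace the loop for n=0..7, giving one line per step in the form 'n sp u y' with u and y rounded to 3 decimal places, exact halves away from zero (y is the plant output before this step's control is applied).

0 5 12.500 0.000
1 5 -6.875 6.250
2 5 15.156 0.313
3 5 -8.555 7.766
4 5 17.838 0.382
5 5 -10.998 9.148
6 5 20.781 -0.010
7 5 -14.148 10.385

(exact arithmetic carried between steps; '≈' marks a value shown rounded to 6 d.p. or computed from one; I and e_prev carry over from the previous line; the table rounds u and y to 3 d.p., halves away from zero)
n=0: y=0, sp=5, e=sp−y=5; I=5, D=e−e_prev=5; u=3/4·5+1/2·5+5/4·5=12.5; next y=3/5·0+1/2·12.5=6.25
n=1: y=6.25, sp=5, e=sp−y=-1.25; I=3.75, D=e−e_prev=-6.25; u=3/4·(-1.25)+1/2·3.75+5/4·(-6.25)=-6.875; next y=3/5·6.25+1/2·(-6.875)=0.3125
n=2: y=0.3125, sp=5, e=sp−y=4.6875; I=8.4375, D=e−e_prev=5.9375; u=3/4·4.6875+1/2·8.4375+5/4·5.9375=15.15625; next y=3/5·0.3125+1/2·15.15625=7.765625
n=3: y=7.765625, sp=5, e=sp−y=-2.765625; I=5.671875, D=e−e_prev=-7.453125; u=3/4·(-2.765625)+1/2·5.671875+5/4·(-7.453125)≈-8.554688; next y=3/5·7.765625+1/2·(-8.554688)≈0.382031
n=4: y≈0.382031, sp=5, e=sp−y≈4.617969; I≈10.289844, D=e−e_prev≈7.383594; u=3/4·4.617969+1/2·10.289844+5/4·7.383594≈17.837891; next y=3/5·0.382031+1/2·17.837891≈9.148164
n=5: y≈9.148164, sp=5, e=sp−y≈-4.148164; I≈6.141680, D=e−e_prev≈-8.766133; u=3/4·(-4.148164)+1/2·6.141680+5/4·(-8.766133)≈-10.997949; next y=3/5·9.148164+1/2·(-10.997949)≈-0.010076
n=6: y≈-0.010076, sp=5, e=sp−y≈5.010076; I≈11.151756, D=e−e_prev≈9.158240; u=3/4·5.010076+1/2·11.151756+5/4·9.158240≈20.781235; next y=3/5·(-0.010076)+1/2·20.781235≈10.384572
n=7: y≈10.384572, sp=5, e=sp−y≈-5.384572; I≈5.767184, D=e−e_prev≈-10.394648; u=3/4·(-5.384572)+1/2·5.767184+5/4·(-10.394648)≈-14.148147; next y=3/5·10.384572+1/2·(-14.148147)≈-0.843330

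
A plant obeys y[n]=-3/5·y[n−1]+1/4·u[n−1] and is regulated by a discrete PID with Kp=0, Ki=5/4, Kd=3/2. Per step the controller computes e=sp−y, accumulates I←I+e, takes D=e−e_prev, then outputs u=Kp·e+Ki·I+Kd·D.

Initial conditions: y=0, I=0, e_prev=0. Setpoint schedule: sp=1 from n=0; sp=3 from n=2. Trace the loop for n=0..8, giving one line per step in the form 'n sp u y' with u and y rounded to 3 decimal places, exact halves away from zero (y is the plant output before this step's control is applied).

(exact arithmetic carried between steps; '≈' marks a value shown rounded to 6 d.p. or computed from one; I and e_prev carry over from the previous line; the table rounds u and y to 3 d.p., halves away from zero)
n=0: y=0, sp=1, e=sp−y=1; I=1, D=e−e_prev=1; u=0·1+5/4·1+3/2·1=2.75; next y=-3/5·0+1/4·2.75=0.6875
n=1: y=0.6875, sp=1, e=sp−y=0.3125; I=1.3125, D=e−e_prev=-0.6875; u=0·0.3125+5/4·1.3125+3/2·(-0.6875)=0.609375; next y=-3/5·0.6875+1/4·0.609375≈-0.260156
n=2: y≈-0.260156, sp=3, e=sp−y≈3.260156; I≈4.572656, D=e−e_prev≈2.947656; u=0·3.260156+5/4·4.572656+3/2·2.947656≈10.137305; next y=-3/5·(-0.260156)+1/4·10.137305≈2.690420
n=3: y≈2.690420, sp=3, e=sp−y≈0.309580; I≈4.882236, D=e−e_prev≈-2.950576; u=0·0.309580+5/4·4.882236+3/2·(-2.950576)≈1.676931; next y=-3/5·2.690420+1/4·1.676931≈-1.195019
n=4: y≈-1.195019, sp=3, e=sp−y≈4.195019; I≈9.077255, D=e−e_prev≈3.885439; u=0·4.195019+5/4·9.077255+3/2·3.885439≈17.174728; next y=-3/5·(-1.195019)+1/4·17.174728≈5.010693
n=5: y≈5.010693, sp=3, e=sp−y≈-2.010693; I≈7.066562, D=e−e_prev≈-6.205713; u=0·(-2.010693)+5/4·7.066562+3/2·(-6.205713)≈-0.475367; next y=-3/5·5.010693+1/4·(-0.475367)≈-3.125258
n=6: y≈-3.125258, sp=3, e=sp−y≈6.125258; I≈13.191820, D=e−e_prev≈8.135951; u=0·6.125258+5/4·13.191820+3/2·8.135951≈28.693701; next y=-3/5·(-3.125258)+1/4·28.693701≈9.048580
n=7: y≈9.048580, sp=3, e=sp−y≈-6.048580; I≈7.143240, D=e−e_prev≈-12.173838; u=0·(-6.048580)+5/4·7.143240+3/2·(-12.173838)≈-9.331707; next y=-3/5·9.048580+1/4·(-9.331707)≈-7.762075
n=8: y≈-7.762075, sp=3, e=sp−y≈10.762075; I≈17.905314, D=e−e_prev≈16.810655; u=0·10.762075+5/4·17.905314+3/2·16.810655≈47.597625; next y=-3/5·(-7.762075)+1/4·47.597625≈16.556651

0 1 2.750 0.000
1 1 0.609 0.688
2 3 10.137 -0.260
3 3 1.677 2.690
4 3 17.175 -1.195
5 3 -0.475 5.011
6 3 28.694 -3.125
7 3 -9.332 9.049
8 3 47.598 -7.762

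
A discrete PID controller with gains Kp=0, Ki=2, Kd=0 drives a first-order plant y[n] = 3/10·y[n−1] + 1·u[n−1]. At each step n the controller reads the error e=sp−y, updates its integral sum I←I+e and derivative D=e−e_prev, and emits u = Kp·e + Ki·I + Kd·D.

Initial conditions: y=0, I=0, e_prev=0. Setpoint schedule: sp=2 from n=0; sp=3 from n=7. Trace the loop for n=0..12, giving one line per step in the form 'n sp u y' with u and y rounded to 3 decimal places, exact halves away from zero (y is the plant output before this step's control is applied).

0 2 4.000 0.000
1 2 0.000 4.000
2 2 1.600 1.200
3 2 1.680 1.960
4 2 1.144 2.268
5 2 1.495 1.824
6 2 1.410 2.043
7 3 3.364 2.023
8 3 1.422 3.971
9 3 2.195 2.613
10 3 2.237 2.979
11 3 1.976 3.130
12 3 2.146 2.915

(exact arithmetic carried between steps; '≈' marks a value shown rounded to 6 d.p. or computed from one; I and e_prev carry over from the previous line; the table rounds u and y to 3 d.p., halves away from zero)
n=0: y=0, sp=2, e=sp−y=2; I=2, D=e−e_prev=2; u=0·2+2·2+0·2=4; next y=3/10·0+1·4=4
n=1: y=4, sp=2, e=sp−y=-2; I=0, D=e−e_prev=-4; u=0·(-2)+2·0+0·(-4)=0; next y=3/10·4+1·0=1.2
n=2: y=1.2, sp=2, e=sp−y=0.8; I=0.8, D=e−e_prev=2.8; u=0·0.8+2·0.8+0·2.8=1.6; next y=3/10·1.2+1·1.6=1.96
n=3: y=1.96, sp=2, e=sp−y=0.04; I=0.84, D=e−e_prev=-0.76; u=0·0.04+2·0.84+0·(-0.76)=1.68; next y=3/10·1.96+1·1.68=2.268
n=4: y=2.268, sp=2, e=sp−y=-0.268; I=0.572, D=e−e_prev=-0.308; u=0·(-0.268)+2·0.572+0·(-0.308)=1.144; next y=3/10·2.268+1·1.144=1.8244
n=5: y=1.8244, sp=2, e=sp−y=0.1756; I=0.7476, D=e−e_prev=0.4436; u=0·0.1756+2·0.7476+0·0.4436=1.4952; next y=3/10·1.8244+1·1.4952=2.04252
n=6: y=2.04252, sp=2, e=sp−y=-0.04252; I=0.70508, D=e−e_prev=-0.21812; u=0·(-0.04252)+2·0.70508+0·(-0.21812)=1.41016; next y=3/10·2.04252+1·1.41016=2.022916
n=7: y=2.022916, sp=3, e=sp−y=0.977084; I=1.682164, D=e−e_prev=1.019604; u=0·0.977084+2·1.682164+0·1.019604=3.364328; next y=3/10·2.022916+1·3.364328≈3.971203
n=8: y≈3.971203, sp=3, e=sp−y≈-0.971203; I≈0.710961, D=e−e_prev≈-1.948287; u=0·(-0.971203)+2·0.710961+0·(-1.948287)≈1.421922; next y=3/10·3.971203+1·1.421922≈2.613283
n=9: y≈2.613283, sp=3, e=sp−y≈0.386717; I≈1.097678, D=e−e_prev≈1.357920; u=0·0.386717+2·1.097678+0·1.357920≈2.195356; next y=3/10·2.613283+1·2.195356≈2.979341
n=10: y≈2.979341, sp=3, e=sp−y≈0.020659; I≈1.118337, D=e−e_prev≈-0.366058; u=0·0.020659+2·1.118337+0·(-0.366058)≈2.236674; next y=3/10·2.979341+1·2.236674≈3.130476
n=11: y≈3.130476, sp=3, e=sp−y≈-0.130476; I≈0.987861, D=e−e_prev≈-0.151136; u=0·(-0.130476)+2·0.987861+0·(-0.151136)≈1.975721; next y=3/10·3.130476+1·1.975721≈2.914864
n=12: y≈2.914864, sp=3, e=sp−y≈0.085136; I≈1.072996, D=e−e_prev≈0.215612; u=0·0.085136+2·1.072996+0·0.215612≈2.145993; next y=3/10·2.914864+1·2.145993≈3.020452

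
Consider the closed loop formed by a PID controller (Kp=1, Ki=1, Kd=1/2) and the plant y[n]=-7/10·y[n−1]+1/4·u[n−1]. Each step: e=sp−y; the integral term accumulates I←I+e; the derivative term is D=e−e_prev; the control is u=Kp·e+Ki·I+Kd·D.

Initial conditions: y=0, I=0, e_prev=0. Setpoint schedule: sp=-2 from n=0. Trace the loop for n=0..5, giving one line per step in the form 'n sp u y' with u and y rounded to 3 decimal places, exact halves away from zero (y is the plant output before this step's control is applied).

(exact arithmetic carried between steps; '≈' marks a value shown rounded to 6 d.p. or computed from one; I and e_prev carry over from the previous line; the table rounds u and y to 3 d.p., halves away from zero)
n=0: y=0, sp=-2, e=sp−y=-2; I=-2, D=e−e_prev=-2; u=1·(-2)+1·(-2)+1/2·(-2)=-5; next y=-7/10·0+1/4·(-5)=-1.25
n=1: y=-1.25, sp=-2, e=sp−y=-0.75; I=-2.75, D=e−e_prev=1.25; u=1·(-0.75)+1·(-2.75)+1/2·1.25=-2.875; next y=-7/10·(-1.25)+1/4·(-2.875)=0.15625
n=2: y=0.15625, sp=-2, e=sp−y=-2.15625; I=-4.90625, D=e−e_prev=-1.40625; u=1·(-2.15625)+1·(-4.90625)+1/2·(-1.40625)=-7.765625; next y=-7/10·0.15625+1/4·(-7.765625)≈-2.050781
n=3: y≈-2.050781, sp=-2, e=sp−y≈0.050781; I≈-4.855469, D=e−e_prev≈2.207031; u=1·0.050781+1·(-4.855469)+1/2·2.207031≈-3.701172; next y=-7/10·(-2.050781)+1/4·(-3.701172)≈0.510254
n=4: y≈0.510254, sp=-2, e=sp−y≈-2.510254; I≈-7.365723, D=e−e_prev≈-2.561035; u=1·(-2.510254)+1·(-7.365723)+1/2·(-2.561035)≈-11.156494; next y=-7/10·0.510254+1/4·(-11.156494)≈-3.146301
n=5: y≈-3.146301, sp=-2, e=sp−y≈1.146301; I≈-6.219421, D=e−e_prev≈3.656555; u=1·1.146301+1·(-6.219421)+1/2·3.656555≈-3.244843; next y=-7/10·(-3.146301)+1/4·(-3.244843)≈1.391200

0 -2 -5.000 0.000
1 -2 -2.875 -1.250
2 -2 -7.766 0.156
3 -2 -3.701 -2.051
4 -2 -11.156 0.510
5 -2 -3.245 -3.146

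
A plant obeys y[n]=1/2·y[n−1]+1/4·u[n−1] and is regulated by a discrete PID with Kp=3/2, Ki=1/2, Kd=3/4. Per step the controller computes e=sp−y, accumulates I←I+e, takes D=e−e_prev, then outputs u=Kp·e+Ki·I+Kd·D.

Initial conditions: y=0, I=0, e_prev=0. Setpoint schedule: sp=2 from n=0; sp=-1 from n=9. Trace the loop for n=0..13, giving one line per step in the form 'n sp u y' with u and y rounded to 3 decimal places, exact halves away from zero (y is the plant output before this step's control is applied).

0 2 5.500 0.000
1 2 1.219 1.375
2 2 3.615 0.992
3 2 2.711 1.400
4 2 3.378 1.378
5 2 3.244 1.533
6 2 3.472 1.578
7 2 3.499 1.657
8 2 3.603 1.703
9 -1 -4.599 1.752
10 -1 1.883 -0.274
11 -1 -1.671 0.334
12 -1 -0.274 -0.251
13 -1 -1.244 -0.194

(exact arithmetic carried between steps; '≈' marks a value shown rounded to 6 d.p. or computed from one; I and e_prev carry over from the previous line; the table rounds u and y to 3 d.p., halves away from zero)
n=0: y=0, sp=2, e=sp−y=2; I=2, D=e−e_prev=2; u=3/2·2+1/2·2+3/4·2=5.5; next y=1/2·0+1/4·5.5=1.375
n=1: y=1.375, sp=2, e=sp−y=0.625; I=2.625, D=e−e_prev=-1.375; u=3/2·0.625+1/2·2.625+3/4·(-1.375)=1.21875; next y=1/2·1.375+1/4·1.21875≈0.992188
n=2: y≈0.992188, sp=2, e=sp−y≈1.007813; I≈3.632813, D=e−e_prev≈0.382813; u=3/2·1.007813+1/2·3.632813+3/4·0.382813≈3.615234; next y=1/2·0.992188+1/4·3.615234≈1.399902
n=3: y≈1.399902, sp=2, e=sp−y≈0.600098; I≈4.232910, D=e−e_prev≈-0.407715; u=3/2·0.600098+1/2·4.232910+3/4·(-0.407715)≈2.710815; next y=1/2·1.399902+1/4·2.710815≈1.377655
n=4: y≈1.377655, sp=2, e=sp−y≈0.622345; I≈4.855255, D=e−e_prev≈0.022247; u=3/2·0.622345+1/2·4.855255+3/4·0.022247≈3.377831; next y=1/2·1.377655+1/4·3.377831≈1.533285
n=5: y≈1.533285, sp=2, e=sp−y≈0.466715; I≈5.321970, D=e−e_prev≈-0.155630; u=3/2·0.466715+1/2·5.321970+3/4·(-0.155630)≈3.244335; next y=1/2·1.533285+1/4·3.244335≈1.577726
n=6: y≈1.577726, sp=2, e=sp−y≈0.422274; I≈5.744244, D=e−e_prev≈-0.044441; u=3/2·0.422274+1/2·5.744244+3/4·(-0.044441)≈3.472202; next y=1/2·1.577726+1/4·3.472202≈1.656914
n=7: y≈1.656914, sp=2, e=sp−y≈0.343086; I≈6.087330, D=e−e_prev≈-0.079187; u=3/2·0.343086+1/2·6.087330+3/4·(-0.079187)≈3.498904; next y=1/2·1.656914+1/4·3.498904≈1.703183
n=8: y≈1.703183, sp=2, e=sp−y≈0.296817; I≈6.384147, D=e−e_prev≈-0.046269; u=3/2·0.296817+1/2·6.384147+3/4·(-0.046269)≈3.602597; next y=1/2·1.703183+1/4·3.602597≈1.752241
n=9: y≈1.752241, sp=-1, e=sp−y≈-2.752241; I≈3.631907, D=e−e_prev≈-3.049058; u=3/2·(-2.752241)+1/2·3.631907+3/4·(-3.049058)≈-4.599201; next y=1/2·1.752241+1/4·(-4.599201)≈-0.273680
n=10: y≈-0.273680, sp=-1, e=sp−y≈-0.726320; I≈2.905587, D=e−e_prev≈2.025921; u=3/2·(-0.726320)+1/2·2.905587+3/4·2.025921≈1.882754; next y=1/2·(-0.273680)+1/4·1.882754≈0.333848
n=11: y≈0.333848, sp=-1, e=sp−y≈-1.333848; I≈1.571738, D=e−e_prev≈-0.607528; u=3/2·(-1.333848)+1/2·1.571738+3/4·(-0.607528)≈-1.670550; next y=1/2·0.333848+1/4·(-1.670550)≈-0.250713
n=12: y≈-0.250713, sp=-1, e=sp−y≈-0.749287; I≈0.822451, D=e−e_prev≈0.584562; u=3/2·(-0.749287)+1/2·0.822451+3/4·0.584562≈-0.274283; next y=1/2·(-0.250713)+1/4·(-0.274283)≈-0.193927
n=13: y≈-0.193927, sp=-1, e=sp−y≈-0.806073; I≈0.016379, D=e−e_prev≈-0.056786; u=3/2·(-0.806073)+1/2·0.016379+3/4·(-0.056786)≈-1.243509; next y=1/2·(-0.193927)+1/4·(-1.243509)≈-0.407841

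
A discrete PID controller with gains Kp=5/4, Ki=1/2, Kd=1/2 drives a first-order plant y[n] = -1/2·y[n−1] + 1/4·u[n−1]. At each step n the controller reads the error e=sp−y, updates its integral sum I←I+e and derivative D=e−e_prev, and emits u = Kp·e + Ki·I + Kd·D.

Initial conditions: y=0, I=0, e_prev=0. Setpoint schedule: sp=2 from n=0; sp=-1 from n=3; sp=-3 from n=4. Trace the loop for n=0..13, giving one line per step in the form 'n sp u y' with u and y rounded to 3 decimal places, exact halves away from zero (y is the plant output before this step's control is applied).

(exact arithmetic carried between steps; '≈' marks a value shown rounded to 6 d.p. or computed from one; I and e_prev carry over from the previous line; the table rounds u and y to 3 d.p., halves away from zero)
n=0: y=0, sp=2, e=sp−y=2; I=2, D=e−e_prev=2; u=5/4·2+1/2·2+1/2·2=4.5; next y=-1/2·0+1/4·4.5=1.125
n=1: y=1.125, sp=2, e=sp−y=0.875; I=2.875, D=e−e_prev=-1.125; u=5/4·0.875+1/2·2.875+1/2·(-1.125)=1.96875; next y=-1/2·1.125+1/4·1.96875≈-0.070313
n=2: y≈-0.070313, sp=2, e=sp−y≈2.070313; I≈4.945313, D=e−e_prev≈1.195313; u=5/4·2.070313+1/2·4.945313+1/2·1.195313≈5.658203; next y=-1/2·(-0.070313)+1/4·5.658203≈1.449707
n=3: y≈1.449707, sp=-1, e=sp−y≈-2.449707; I≈2.495605, D=e−e_prev≈-4.520020; u=5/4·(-2.449707)+1/2·2.495605+1/2·(-4.520020)≈-4.074341; next y=-1/2·1.449707+1/4·(-4.074341)≈-1.743439
n=4: y≈-1.743439, sp=-3, e=sp−y≈-1.256561; I≈1.239044, D=e−e_prev≈1.193146; u=5/4·(-1.256561)+1/2·1.239044+1/2·1.193146≈-0.354607; next y=-1/2·(-1.743439)+1/4·(-0.354607)≈0.783068
n=5: y≈0.783068, sp=-3, e=sp−y≈-3.783068; I≈-2.544024, D=e−e_prev≈-2.526506; u=5/4·(-3.783068)+1/2·(-2.544024)+1/2·(-2.526506)≈-7.264100; next y=-1/2·0.783068+1/4·(-7.264100)≈-2.207559
n=6: y≈-2.207559, sp=-3, e=sp−y≈-0.792441; I≈-3.336465, D=e−e_prev≈2.990626; u=5/4·(-0.792441)+1/2·(-3.336465)+1/2·2.990626≈-1.163471; next y=-1/2·(-2.207559)+1/4·(-1.163471)≈0.812912
n=7: y≈0.812912, sp=-3, e=sp−y≈-3.812912; I≈-7.149376, D=e−e_prev≈-3.020470; u=5/4·(-3.812912)+1/2·(-7.149376)+1/2·(-3.020470)≈-9.851063; next y=-1/2·0.812912+1/4·(-9.851063)≈-2.869222
n=8: y≈-2.869222, sp=-3, e=sp−y≈-0.130778; I≈-7.280155, D=e−e_prev≈3.682133; u=5/4·(-0.130778)+1/2·(-7.280155)+1/2·3.682133≈-1.962484; next y=-1/2·(-2.869222)+1/4·(-1.962484)≈0.943990
n=9: y≈0.943990, sp=-3, e=sp−y≈-3.943990; I≈-11.224145, D=e−e_prev≈-3.813211; u=5/4·(-3.943990)+1/2·(-11.224145)+1/2·(-3.813211)≈-12.448665; next y=-1/2·0.943990+1/4·(-12.448665)≈-3.584161
n=10: y≈-3.584161, sp=-3, e=sp−y≈0.584161; I≈-10.639983, D=e−e_prev≈4.528151; u=5/4·0.584161+1/2·(-10.639983)+1/2·4.528151≈-2.325715; next y=-1/2·(-3.584161)+1/4·(-2.325715)≈1.210652
n=11: y≈1.210652, sp=-3, e=sp−y≈-4.210652; I≈-14.850635, D=e−e_prev≈-4.794813; u=5/4·(-4.210652)+1/2·(-14.850635)+1/2·(-4.794813)≈-15.086039; next y=-1/2·1.210652+1/4·(-15.086039)≈-4.376836
n=12: y≈-4.376836, sp=-3, e=sp−y≈1.376836; I≈-13.473800, D=e−e_prev≈5.587488; u=5/4·1.376836+1/2·(-13.473800)+1/2·5.587488≈-2.222111; next y=-1/2·(-4.376836)+1/4·(-2.222111)≈1.632890
n=13: y≈1.632890, sp=-3, e=sp−y≈-4.632890; I≈-18.106690, D=e−e_prev≈-6.009726; u=5/4·(-4.632890)+1/2·(-18.106690)+1/2·(-6.009726)≈-17.849321; next y=-1/2·1.632890+1/4·(-17.849321)≈-5.278775

0 2 4.500 0.000
1 2 1.969 1.125
2 2 5.658 -0.070
3 -1 -4.074 1.450
4 -3 -0.355 -1.743
5 -3 -7.264 0.783
6 -3 -1.163 -2.208
7 -3 -9.851 0.813
8 -3 -1.962 -2.869
9 -3 -12.449 0.944
10 -3 -2.326 -3.584
11 -3 -15.086 1.211
12 -3 -2.222 -4.377
13 -3 -17.849 1.633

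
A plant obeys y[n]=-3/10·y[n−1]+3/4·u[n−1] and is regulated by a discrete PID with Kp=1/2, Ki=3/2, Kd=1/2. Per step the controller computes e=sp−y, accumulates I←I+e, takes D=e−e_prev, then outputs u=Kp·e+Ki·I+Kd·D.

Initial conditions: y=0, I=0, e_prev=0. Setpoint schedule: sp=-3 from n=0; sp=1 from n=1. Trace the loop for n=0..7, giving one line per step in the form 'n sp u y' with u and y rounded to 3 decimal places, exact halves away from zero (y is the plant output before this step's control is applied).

0 -3 -7.500 0.000
1 1 13.563 -5.625
2 1 -25.023 11.859
3 1 52.892 -22.325
4 1 -100.942 46.366
5 1 205.311 -89.616
6 1 -402.967 180.868
7 1 805.858 -356.486

(exact arithmetic carried between steps; '≈' marks a value shown rounded to 6 d.p. or computed from one; I and e_prev carry over from the previous line; the table rounds u and y to 3 d.p., halves away from zero)
n=0: y=0, sp=-3, e=sp−y=-3; I=-3, D=e−e_prev=-3; u=1/2·(-3)+3/2·(-3)+1/2·(-3)=-7.5; next y=-3/10·0+3/4·(-7.5)=-5.625
n=1: y=-5.625, sp=1, e=sp−y=6.625; I=3.625, D=e−e_prev=9.625; u=1/2·6.625+3/2·3.625+1/2·9.625=13.5625; next y=-3/10·(-5.625)+3/4·13.5625=11.859375
n=2: y=11.859375, sp=1, e=sp−y=-10.859375; I=-7.234375, D=e−e_prev=-17.484375; u=1/2·(-10.859375)+3/2·(-7.234375)+1/2·(-17.484375)≈-25.023438; next y=-3/10·11.859375+3/4·(-25.023438)≈-22.325391
n=3: y≈-22.325391, sp=1, e=sp−y≈23.325391; I≈16.091016, D=e−e_prev≈34.184766; u=1/2·23.325391+3/2·16.091016+1/2·34.184766≈52.891602; next y=-3/10·(-22.325391)+3/4·52.891602≈46.366318
n=4: y≈46.366318, sp=1, e=sp−y≈-45.366318; I≈-29.275303, D=e−e_prev≈-68.691709; u=1/2·(-45.366318)+3/2·(-29.275303)+1/2·(-68.691709)≈-100.941968; next y=-3/10·46.366318+3/4·(-100.941968)≈-89.616371
n=5: y≈-89.616371, sp=1, e=sp−y≈90.616371; I≈61.341069, D=e−e_prev≈135.982690; u=1/2·90.616371+3/2·61.341069+1/2·135.982690≈205.311133; next y=-3/10·(-89.616371)+3/4·205.311133≈180.868261
n=6: y≈180.868261, sp=1, e=sp−y≈-179.868261; I≈-118.527193, D=e−e_prev≈-270.484633; u=1/2·(-179.868261)+3/2·(-118.527193)+1/2·(-270.484633)≈-402.967236; next y=-3/10·180.868261+3/4·(-402.967236)≈-356.485906
n=7: y≈-356.485906, sp=1, e=sp−y≈357.485906; I≈238.958713, D=e−e_prev≈537.354167; u=1/2·357.485906+3/2·238.958713+1/2·537.354167≈805.858106; next y=-3/10·(-356.485906)+3/4·805.858106≈711.339351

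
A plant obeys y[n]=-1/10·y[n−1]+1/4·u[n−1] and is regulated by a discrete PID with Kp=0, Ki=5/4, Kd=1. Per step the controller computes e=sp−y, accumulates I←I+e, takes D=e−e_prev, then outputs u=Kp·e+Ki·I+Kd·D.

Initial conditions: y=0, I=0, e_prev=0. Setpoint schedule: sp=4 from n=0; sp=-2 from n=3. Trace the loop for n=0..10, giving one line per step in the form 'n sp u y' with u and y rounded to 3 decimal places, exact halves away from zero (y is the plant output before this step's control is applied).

(exact arithmetic carried between steps; '≈' marks a value shown rounded to 6 d.p. or computed from one; I and e_prev carry over from the previous line; the table rounds u and y to 3 d.p., halves away from zero)
n=0: y=0, sp=4, e=sp−y=4; I=4, D=e−e_prev=4; u=0·4+5/4·4+1·4=9; next y=-1/10·0+1/4·9=2.25
n=1: y=2.25, sp=4, e=sp−y=1.75; I=5.75, D=e−e_prev=-2.25; u=0·1.75+5/4·5.75+1·(-2.25)=4.9375; next y=-1/10·2.25+1/4·4.9375=1.009375
n=2: y=1.009375, sp=4, e=sp−y=2.990625; I=8.740625, D=e−e_prev=1.240625; u=0·2.990625+5/4·8.740625+1·1.240625≈12.166406; next y=-1/10·1.009375+1/4·12.166406≈2.940664
n=3: y≈2.940664, sp=-2, e=sp−y≈-4.940664; I≈3.799961, D=e−e_prev≈-7.931289; u=0·(-4.940664)+5/4·3.799961+1·(-7.931289)≈-3.181338; next y=-1/10·2.940664+1/4·(-3.181338)≈-1.089401
n=4: y≈-1.089401, sp=-2, e=sp−y≈-0.910599; I≈2.889362, D=e−e_prev≈4.030065; u=0·(-0.910599)+5/4·2.889362+1·4.030065≈7.641767; next y=-1/10·(-1.089401)+1/4·7.641767≈2.019382
n=5: y≈2.019382, sp=-2, e=sp−y≈-4.019382; I≈-1.130020, D=e−e_prev≈-3.108783; u=0·(-4.019382)+5/4·(-1.130020)+1·(-3.108783)≈-4.521308; next y=-1/10·2.019382+1/4·(-4.521308)≈-1.332265
n=6: y≈-1.332265, sp=-2, e=sp−y≈-0.667735; I≈-1.797755, D=e−e_prev≈3.351647; u=0·(-0.667735)+5/4·(-1.797755)+1·3.351647≈1.104453; next y=-1/10·(-1.332265)+1/4·1.104453≈0.409340
n=7: y≈0.409340, sp=-2, e=sp−y≈-2.409340; I≈-4.207095, D=e−e_prev≈-1.741605; u=0·(-2.409340)+5/4·(-4.207095)+1·(-1.741605)≈-7.000473; next y=-1/10·0.409340+1/4·(-7.000473)≈-1.791052
n=8: y≈-1.791052, sp=-2, e=sp−y≈-0.208948; I≈-4.416042, D=e−e_prev≈2.200392; u=0·(-0.208948)+5/4·(-4.416042)+1·2.200392≈-3.319661; next y=-1/10·(-1.791052)+1/4·(-3.319661)≈-0.650810
n=9: y≈-0.650810, sp=-2, e=sp−y≈-1.349190; I≈-5.765232, D=e−e_prev≈-1.140242; u=0·(-1.349190)+5/4·(-5.765232)+1·(-1.140242)≈-8.346783; next y=-1/10·(-0.650810)+1/4·(-8.346783)≈-2.021615
n=10: y≈-2.021615, sp=-2, e=sp−y≈0.021615; I≈-5.743618, D=e−e_prev≈1.370805; u=0·0.021615+5/4·(-5.743618)+1·1.370805≈-5.808717; next y=-1/10·(-2.021615)+1/4·(-5.808717)≈-1.250018

0 4 9.000 0.000
1 4 4.938 2.250
2 4 12.166 1.009
3 -2 -3.181 2.941
4 -2 7.642 -1.089
5 -2 -4.521 2.019
6 -2 1.104 -1.332
7 -2 -7.000 0.409
8 -2 -3.320 -1.791
9 -2 -8.347 -0.651
10 -2 -5.809 -2.022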